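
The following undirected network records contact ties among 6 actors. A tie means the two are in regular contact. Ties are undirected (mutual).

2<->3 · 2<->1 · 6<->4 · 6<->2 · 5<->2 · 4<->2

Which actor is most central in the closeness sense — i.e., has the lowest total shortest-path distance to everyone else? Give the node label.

Farness (sum of distances to all others) for each node — 1:9, 2:5, 3:9, 4:8, 5:9, 6:8.
The smallest farness is 5, for 2, so 2 has the highest closeness.

2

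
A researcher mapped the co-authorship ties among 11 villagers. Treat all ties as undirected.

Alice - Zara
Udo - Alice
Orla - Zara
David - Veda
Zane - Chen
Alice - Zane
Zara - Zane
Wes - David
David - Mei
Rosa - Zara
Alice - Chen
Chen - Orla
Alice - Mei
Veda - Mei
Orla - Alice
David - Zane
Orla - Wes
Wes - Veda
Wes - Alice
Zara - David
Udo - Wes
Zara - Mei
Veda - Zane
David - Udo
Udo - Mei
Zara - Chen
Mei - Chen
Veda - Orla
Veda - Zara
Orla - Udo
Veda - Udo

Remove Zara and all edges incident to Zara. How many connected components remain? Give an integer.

Without Zara, the remaining ties split the others into: {Alice, Chen, David, Mei, Orla, Udo, Veda, Wes, Zane}; {Rosa}.
That's 2 separate components.

2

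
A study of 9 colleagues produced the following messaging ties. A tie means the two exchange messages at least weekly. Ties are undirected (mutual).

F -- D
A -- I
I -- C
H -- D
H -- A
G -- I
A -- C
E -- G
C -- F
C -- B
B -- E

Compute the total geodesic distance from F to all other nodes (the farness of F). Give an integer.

16

Distances from F: A:2, B:2, C:1, D:1, E:3, G:3, H:2, I:2.
Sum = 2 + 2 + 1 + 1 + 3 + 3 + 2 + 2 = 16.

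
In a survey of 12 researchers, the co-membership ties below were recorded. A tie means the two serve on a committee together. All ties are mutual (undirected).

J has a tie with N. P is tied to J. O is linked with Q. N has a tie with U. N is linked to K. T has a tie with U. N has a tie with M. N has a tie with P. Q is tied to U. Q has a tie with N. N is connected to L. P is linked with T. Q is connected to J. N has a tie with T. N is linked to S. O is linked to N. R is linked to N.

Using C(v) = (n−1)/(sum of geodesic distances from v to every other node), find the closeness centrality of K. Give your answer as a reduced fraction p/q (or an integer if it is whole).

11/21

Distances from K: J:2, L:2, M:2, N:1, O:2, P:2, Q:2, R:2, S:2, T:2, U:2. Sum = 21.
n = 12, so closeness = 11/21.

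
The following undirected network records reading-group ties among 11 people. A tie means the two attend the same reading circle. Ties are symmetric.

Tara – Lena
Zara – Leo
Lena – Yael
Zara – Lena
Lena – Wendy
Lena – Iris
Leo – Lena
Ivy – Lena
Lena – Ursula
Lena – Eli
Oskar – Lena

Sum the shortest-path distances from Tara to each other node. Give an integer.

19

Distances from Tara: Eli:2, Iris:2, Ivy:2, Lena:1, Leo:2, Oskar:2, Ursula:2, Wendy:2, Yael:2, Zara:2.
Sum = 2 + 2 + 2 + 1 + 2 + 2 + 2 + 2 + 2 + 2 = 19.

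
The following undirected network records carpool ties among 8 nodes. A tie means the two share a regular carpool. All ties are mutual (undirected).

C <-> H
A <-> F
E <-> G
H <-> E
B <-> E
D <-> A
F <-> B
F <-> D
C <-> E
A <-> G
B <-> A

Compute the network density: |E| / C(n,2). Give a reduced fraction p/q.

There are 11 edges and 8 nodes, so the maximum possible is C(8,2) = 28.
Density = 11/28.

11/28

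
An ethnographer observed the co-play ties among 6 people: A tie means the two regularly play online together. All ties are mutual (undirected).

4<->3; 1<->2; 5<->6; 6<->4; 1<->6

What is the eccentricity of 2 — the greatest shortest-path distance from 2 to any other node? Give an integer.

4

Distances from 2: 1:1, 3:4, 4:3, 5:3, 6:2.
The largest is 4 (to 3), so the eccentricity of 2 is 4.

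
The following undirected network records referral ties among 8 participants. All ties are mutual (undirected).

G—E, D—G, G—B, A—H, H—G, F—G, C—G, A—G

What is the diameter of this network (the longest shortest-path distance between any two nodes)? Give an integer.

Eccentricity of each node (its greatest distance to any other): A:2, B:2, C:2, D:2, E:2, F:2, G:1, H:2.
The maximum eccentricity is 2, realized for instance by the pair B–D via B – G – D. So the diameter is 2.

2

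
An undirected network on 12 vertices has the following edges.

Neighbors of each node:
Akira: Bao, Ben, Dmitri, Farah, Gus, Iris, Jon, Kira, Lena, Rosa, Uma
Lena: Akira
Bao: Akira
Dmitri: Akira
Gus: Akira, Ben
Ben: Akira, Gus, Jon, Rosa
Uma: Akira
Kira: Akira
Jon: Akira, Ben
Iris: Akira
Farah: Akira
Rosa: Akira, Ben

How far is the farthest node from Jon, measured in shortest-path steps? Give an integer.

2

Distances from Jon: Akira:1, Bao:2, Ben:1, Dmitri:2, Farah:2, Gus:2, Iris:2, Kira:2, Lena:2, Rosa:2, Uma:2.
The largest is 2 (to Uma, Kira, Gus, Bao, Iris, Rosa, Farah, Lena, and Dmitri), so the eccentricity of Jon is 2.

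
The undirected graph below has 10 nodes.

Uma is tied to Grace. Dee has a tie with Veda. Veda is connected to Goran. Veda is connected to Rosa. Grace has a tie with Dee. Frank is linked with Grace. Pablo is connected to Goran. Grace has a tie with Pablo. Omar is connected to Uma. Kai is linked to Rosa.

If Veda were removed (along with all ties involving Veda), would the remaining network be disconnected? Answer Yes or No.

Yes

Removing Veda leaves {Kai and Rosa} with no path to {Dee, Frank, Goran, Grace, Omar, Pablo, and Uma}, so the network splits into 2 components. Veda is a cut vertex.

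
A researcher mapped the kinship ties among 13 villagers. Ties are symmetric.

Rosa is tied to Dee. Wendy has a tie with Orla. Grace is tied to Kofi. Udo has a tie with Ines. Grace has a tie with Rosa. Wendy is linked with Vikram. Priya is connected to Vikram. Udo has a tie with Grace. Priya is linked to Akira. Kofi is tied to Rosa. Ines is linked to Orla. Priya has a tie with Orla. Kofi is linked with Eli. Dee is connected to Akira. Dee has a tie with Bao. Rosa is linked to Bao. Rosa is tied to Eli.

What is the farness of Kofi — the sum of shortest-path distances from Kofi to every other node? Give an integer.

33

Distances from Kofi: Akira:3, Bao:2, Dee:2, Eli:1, Grace:1, Ines:3, Orla:4, Priya:4, Rosa:1, Udo:2, Vikram:5, Wendy:5.
Sum = 3 + 2 + 2 + 1 + 1 + 3 + 4 + 4 + 1 + 2 + 5 + 5 = 33.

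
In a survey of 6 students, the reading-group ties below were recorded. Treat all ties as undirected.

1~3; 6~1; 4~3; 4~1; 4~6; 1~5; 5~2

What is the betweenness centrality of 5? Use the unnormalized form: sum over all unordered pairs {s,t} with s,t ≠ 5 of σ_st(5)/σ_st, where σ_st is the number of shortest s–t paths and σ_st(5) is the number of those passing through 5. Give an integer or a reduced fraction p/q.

4

Pairs whose geodesics pass through 5 — 3–2: 1; 4–2: 1; 1–2: 1; 6–2: 1.
All other pairs contribute 0.
Summing the contributions gives betweenness(5) = 4.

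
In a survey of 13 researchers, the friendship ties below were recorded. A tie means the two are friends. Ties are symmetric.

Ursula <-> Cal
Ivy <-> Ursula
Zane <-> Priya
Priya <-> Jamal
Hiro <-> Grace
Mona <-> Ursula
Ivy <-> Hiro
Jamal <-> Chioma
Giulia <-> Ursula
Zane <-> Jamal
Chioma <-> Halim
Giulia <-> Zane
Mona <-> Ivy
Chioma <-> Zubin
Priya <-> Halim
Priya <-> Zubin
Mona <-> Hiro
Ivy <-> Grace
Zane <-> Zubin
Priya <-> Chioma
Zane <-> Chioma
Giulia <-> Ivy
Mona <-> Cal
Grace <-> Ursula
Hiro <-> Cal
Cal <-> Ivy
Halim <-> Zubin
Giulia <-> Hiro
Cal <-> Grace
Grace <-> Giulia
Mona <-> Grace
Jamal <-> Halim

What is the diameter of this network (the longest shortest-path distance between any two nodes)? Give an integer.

Eccentricity of each node (its greatest distance to any other): Cal:5, Chioma:4, Giulia:3, Grace:4, Halim:5, Hiro:4, Ivy:4, Jamal:4, Mona:5, Priya:4, Ursula:4, Zane:3, Zubin:4.
The maximum eccentricity is 5, realized for instance by the pair Halim–Mona via Halim – Chioma – Zane – Giulia – Ivy – Mona. So the diameter is 5.

5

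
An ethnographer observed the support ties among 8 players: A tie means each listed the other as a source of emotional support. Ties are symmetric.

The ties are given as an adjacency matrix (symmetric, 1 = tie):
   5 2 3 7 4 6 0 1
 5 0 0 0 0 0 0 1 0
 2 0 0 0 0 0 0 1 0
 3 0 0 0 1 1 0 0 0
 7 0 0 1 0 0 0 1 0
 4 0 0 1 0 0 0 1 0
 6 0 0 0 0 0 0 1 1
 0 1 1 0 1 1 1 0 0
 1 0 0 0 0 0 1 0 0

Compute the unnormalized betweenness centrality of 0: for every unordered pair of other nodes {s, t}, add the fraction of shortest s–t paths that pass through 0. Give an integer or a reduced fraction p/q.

35/2

Pairs whose geodesics pass through 0 — 5–2: 1; 5–3: 2/2; 5–7: 1; 5–4: 1; 5–6: 1; 5–1: 1; 2–3: 2/2; 2–7: 1; 2–4: 1; 2–6: 1; 2–1: 1; 3–6: 2/2; 3–1: 2/2; 7–4: 1/2 … (+4 more pairs).
All other pairs contribute 0.
Summing the contributions gives betweenness(0) = 35/2.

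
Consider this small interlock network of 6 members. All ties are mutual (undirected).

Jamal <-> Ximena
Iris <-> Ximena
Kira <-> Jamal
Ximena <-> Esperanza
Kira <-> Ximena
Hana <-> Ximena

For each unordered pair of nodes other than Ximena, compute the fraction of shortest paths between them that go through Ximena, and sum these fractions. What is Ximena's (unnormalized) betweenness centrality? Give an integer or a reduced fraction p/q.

9

Pairs whose geodesics pass through Ximena — Kira–Hana: 1; Kira–Iris: 1; Kira–Esperanza: 1; Hana–Jamal: 1; Hana–Iris: 1; Hana–Esperanza: 1; Jamal–Iris: 1; Jamal–Esperanza: 1; Iris–Esperanza: 1.
All other pairs contribute 0.
Summing the contributions gives betweenness(Ximena) = 9.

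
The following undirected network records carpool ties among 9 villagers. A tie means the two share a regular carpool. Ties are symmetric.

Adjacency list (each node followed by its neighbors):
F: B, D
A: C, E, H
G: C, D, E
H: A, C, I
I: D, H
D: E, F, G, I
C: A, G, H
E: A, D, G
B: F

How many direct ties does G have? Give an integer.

3

G is directly tied to C, D, and E. That is 3 neighbors, so the degree of G is 3.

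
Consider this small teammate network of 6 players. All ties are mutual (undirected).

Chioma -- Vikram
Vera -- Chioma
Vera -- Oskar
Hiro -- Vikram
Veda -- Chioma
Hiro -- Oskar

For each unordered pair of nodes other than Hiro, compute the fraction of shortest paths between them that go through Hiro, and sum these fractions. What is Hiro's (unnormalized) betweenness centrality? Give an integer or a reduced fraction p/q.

1

Pairs whose geodesics pass through Hiro — Vikram–Oskar: 1.
All other pairs contribute 0.
Summing the contributions gives betweenness(Hiro) = 1.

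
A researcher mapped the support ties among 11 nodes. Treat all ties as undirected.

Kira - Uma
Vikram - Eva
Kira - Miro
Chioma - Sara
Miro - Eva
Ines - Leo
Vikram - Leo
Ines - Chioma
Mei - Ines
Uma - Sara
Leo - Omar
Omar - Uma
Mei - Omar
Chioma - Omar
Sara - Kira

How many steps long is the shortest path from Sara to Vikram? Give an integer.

One shortest route is Sara – Kira – Miro – Eva – Vikram, which uses 4 edges, and at distance 3 from Sara we only reach {Eva, Leo, Mei}, which does not include Vikram. So d(Sara,Vikram) = 4.

4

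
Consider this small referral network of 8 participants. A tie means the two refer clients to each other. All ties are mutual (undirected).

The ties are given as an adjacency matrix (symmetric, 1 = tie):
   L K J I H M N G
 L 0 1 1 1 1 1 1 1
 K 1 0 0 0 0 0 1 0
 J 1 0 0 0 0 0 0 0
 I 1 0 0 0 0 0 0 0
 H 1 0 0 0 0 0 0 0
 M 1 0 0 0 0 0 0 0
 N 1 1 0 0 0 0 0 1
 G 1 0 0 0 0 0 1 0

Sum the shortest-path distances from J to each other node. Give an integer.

13

Distances from J: G:2, H:2, I:2, K:2, L:1, M:2, N:2.
Sum = 2 + 2 + 2 + 2 + 1 + 2 + 2 = 13.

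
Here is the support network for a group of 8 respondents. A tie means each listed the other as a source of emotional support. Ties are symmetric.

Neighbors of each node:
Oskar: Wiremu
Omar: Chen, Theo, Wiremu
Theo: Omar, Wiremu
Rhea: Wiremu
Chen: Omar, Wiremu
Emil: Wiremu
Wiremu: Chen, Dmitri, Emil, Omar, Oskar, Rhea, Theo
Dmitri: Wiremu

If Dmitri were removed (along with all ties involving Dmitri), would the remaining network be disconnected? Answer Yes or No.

Even without Dmitri, every remaining node can still reach every other (the residual graph is connected), so Dmitri is not a cut vertex.

No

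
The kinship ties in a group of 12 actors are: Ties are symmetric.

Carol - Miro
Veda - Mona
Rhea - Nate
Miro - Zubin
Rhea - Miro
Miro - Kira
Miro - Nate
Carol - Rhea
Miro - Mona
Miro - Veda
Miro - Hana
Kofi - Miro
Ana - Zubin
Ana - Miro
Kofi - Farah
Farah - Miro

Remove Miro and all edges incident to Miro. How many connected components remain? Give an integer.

Without Miro, the remaining ties split the others into: {Mona, Veda}; {Kira}; {Carol, Nate, Rhea}; {Ana, Zubin}; {Hana}; {Farah, Kofi}.
That's 6 separate components.

6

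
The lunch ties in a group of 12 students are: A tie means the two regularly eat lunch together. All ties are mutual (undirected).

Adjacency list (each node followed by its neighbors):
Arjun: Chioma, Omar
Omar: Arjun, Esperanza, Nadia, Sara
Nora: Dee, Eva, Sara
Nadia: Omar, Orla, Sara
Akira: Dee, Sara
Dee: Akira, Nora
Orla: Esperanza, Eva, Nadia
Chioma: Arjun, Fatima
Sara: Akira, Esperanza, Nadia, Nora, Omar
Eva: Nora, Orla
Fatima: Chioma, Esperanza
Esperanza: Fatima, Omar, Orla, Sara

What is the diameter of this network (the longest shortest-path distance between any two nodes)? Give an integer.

5

Eccentricity of each node (its greatest distance to any other): Akira:4, Arjun:4, Chioma:5, Dee:5, Esperanza:3, Eva:4, Fatima:4, Nadia:3, Nora:4, Omar:3, Orla:3, Sara:3.
The maximum eccentricity is 5, realized for instance by the pair Dee–Chioma via Dee – Nora – Sara – Esperanza – Fatima – Chioma. So the diameter is 5.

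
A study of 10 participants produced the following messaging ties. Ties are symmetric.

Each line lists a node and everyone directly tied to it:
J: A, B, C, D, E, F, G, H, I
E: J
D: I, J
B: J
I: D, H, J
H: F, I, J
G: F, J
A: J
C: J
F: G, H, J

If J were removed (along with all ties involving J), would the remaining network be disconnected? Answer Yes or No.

Yes

Removing J leaves {B} with no path to {A}, so the network splits into 5 components. J is a cut vertex.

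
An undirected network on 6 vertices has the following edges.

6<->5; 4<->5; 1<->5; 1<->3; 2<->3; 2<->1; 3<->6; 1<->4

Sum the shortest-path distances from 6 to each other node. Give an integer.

Distances from 6: 1:2, 2:2, 3:1, 4:2, 5:1.
Sum = 2 + 2 + 1 + 2 + 1 = 8.

8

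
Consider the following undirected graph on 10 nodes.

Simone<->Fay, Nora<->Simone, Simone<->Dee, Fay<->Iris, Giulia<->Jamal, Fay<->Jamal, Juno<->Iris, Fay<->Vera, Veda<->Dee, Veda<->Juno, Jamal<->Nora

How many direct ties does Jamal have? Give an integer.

3

Jamal is directly tied to Fay, Giulia, and Nora. That is 3 neighbors, so the degree of Jamal is 3.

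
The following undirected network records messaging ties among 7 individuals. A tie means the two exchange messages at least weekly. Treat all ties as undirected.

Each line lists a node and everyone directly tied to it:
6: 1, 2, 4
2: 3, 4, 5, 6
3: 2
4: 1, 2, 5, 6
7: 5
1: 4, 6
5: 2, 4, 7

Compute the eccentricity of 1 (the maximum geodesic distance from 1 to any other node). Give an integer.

3

Distances from 1: 2:2, 3:3, 4:1, 5:2, 6:1, 7:3.
The largest is 3 (to 7 and 3), so the eccentricity of 1 is 3.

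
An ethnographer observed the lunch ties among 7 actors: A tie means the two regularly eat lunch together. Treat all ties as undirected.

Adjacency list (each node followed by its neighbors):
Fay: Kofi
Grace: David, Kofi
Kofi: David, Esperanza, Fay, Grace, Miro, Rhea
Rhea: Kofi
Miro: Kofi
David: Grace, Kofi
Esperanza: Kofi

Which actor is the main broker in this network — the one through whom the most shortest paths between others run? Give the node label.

Unnormalized betweenness of each node: David:0, Esperanza:0, Fay:0, Grace:0, Kofi:14, Miro:0, Rhea:0.
Kofi has the largest value, 14, making it the main broker — the node through which the most shortest paths run.

Kofi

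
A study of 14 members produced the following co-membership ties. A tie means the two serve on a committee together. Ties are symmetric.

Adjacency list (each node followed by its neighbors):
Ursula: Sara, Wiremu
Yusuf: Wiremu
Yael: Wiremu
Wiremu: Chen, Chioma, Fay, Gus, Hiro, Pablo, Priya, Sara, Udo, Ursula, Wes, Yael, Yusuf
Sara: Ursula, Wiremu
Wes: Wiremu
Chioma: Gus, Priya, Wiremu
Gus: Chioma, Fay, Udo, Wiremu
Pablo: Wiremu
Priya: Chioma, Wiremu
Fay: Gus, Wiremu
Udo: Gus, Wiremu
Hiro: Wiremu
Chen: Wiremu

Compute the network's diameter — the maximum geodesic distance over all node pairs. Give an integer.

Eccentricity of each node (its greatest distance to any other): Chen:2, Chioma:2, Fay:2, Gus:2, Hiro:2, Pablo:2, Priya:2, Sara:2, Udo:2, Ursula:2, Wes:2, Wiremu:1, Yael:2, Yusuf:2.
The maximum eccentricity is 2, realized for instance by the pair Ursula–Chioma via Ursula – Wiremu – Chioma. So the diameter is 2.

2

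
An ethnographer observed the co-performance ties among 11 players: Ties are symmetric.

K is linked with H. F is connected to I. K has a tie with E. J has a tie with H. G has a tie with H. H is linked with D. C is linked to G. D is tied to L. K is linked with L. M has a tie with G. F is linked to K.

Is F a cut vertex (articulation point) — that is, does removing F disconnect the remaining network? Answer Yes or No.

Removing F leaves {C, D, E, G, H, J, K, L, and M} with no path to {I}, so the network splits into 2 components. F is a cut vertex.

Yes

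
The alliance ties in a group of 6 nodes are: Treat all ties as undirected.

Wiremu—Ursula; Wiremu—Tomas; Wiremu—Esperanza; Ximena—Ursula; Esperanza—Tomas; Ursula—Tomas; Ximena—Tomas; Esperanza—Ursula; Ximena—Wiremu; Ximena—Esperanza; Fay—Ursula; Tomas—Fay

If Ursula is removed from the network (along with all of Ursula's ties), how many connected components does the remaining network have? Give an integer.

Ursula's neighbors (Esperanza, Fay, Tomas, Wiremu, and Ximena) remain reachable from one another through other ties, so the rest of the network stays in one piece.

1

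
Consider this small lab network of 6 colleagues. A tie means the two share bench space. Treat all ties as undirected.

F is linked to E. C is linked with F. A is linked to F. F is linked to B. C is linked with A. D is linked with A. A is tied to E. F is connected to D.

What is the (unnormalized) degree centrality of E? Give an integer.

2

E is directly tied to A and F. That is 2 neighbors, so the degree of E is 2.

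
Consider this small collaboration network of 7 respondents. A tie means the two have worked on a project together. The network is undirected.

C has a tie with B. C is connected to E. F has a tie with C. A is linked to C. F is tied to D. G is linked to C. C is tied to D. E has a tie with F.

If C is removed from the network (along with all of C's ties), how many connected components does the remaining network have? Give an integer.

4

Without C, the remaining ties split the others into: {D, E, F}; {B}; {A}; {G}.
That's 4 separate components.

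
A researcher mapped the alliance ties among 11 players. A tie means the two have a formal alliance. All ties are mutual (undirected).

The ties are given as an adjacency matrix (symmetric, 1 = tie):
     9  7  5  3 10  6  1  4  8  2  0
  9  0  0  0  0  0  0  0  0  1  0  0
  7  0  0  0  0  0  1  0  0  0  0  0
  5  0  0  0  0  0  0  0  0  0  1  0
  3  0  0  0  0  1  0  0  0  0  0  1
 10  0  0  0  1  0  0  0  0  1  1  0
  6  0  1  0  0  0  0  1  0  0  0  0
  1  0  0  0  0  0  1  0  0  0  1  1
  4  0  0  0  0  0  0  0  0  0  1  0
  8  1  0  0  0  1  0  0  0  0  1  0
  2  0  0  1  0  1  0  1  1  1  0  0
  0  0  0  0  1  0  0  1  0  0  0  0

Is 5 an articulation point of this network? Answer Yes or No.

Even without 5, every remaining node can still reach every other (the residual graph is connected), so 5 is not a cut vertex.

No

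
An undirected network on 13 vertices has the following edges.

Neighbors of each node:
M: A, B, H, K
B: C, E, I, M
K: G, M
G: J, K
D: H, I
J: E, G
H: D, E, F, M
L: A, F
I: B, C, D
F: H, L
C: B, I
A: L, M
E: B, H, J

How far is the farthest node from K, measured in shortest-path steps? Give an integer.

Distances from K: A:2, B:2, C:3, D:3, E:3, F:3, G:1, H:2, I:3, J:2, L:3, M:1.
The largest is 3 (to E, F, D, L, C, and I), so the eccentricity of K is 3.

3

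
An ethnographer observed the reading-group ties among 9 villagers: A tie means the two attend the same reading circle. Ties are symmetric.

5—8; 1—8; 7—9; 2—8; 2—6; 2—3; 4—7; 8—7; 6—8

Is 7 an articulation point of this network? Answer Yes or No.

Removing 7 leaves {9} with no path to {1, 2, 3, 5, 6, and 8}, so the network splits into 3 components. 7 is a cut vertex.

Yes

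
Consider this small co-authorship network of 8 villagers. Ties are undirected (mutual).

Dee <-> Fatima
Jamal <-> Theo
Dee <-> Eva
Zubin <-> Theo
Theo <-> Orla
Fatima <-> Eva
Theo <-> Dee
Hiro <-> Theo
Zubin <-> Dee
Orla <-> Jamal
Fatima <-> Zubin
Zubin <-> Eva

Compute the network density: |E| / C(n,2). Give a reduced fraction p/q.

3/7

There are 12 edges and 8 nodes, so the maximum possible is C(8,2) = 28.
Density = 12/28 = 3/7.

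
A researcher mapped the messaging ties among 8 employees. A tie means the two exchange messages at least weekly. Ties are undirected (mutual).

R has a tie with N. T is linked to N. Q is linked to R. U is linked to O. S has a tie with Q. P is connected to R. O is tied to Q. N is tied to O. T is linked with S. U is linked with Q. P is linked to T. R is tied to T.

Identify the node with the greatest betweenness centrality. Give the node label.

Q

Unnormalized betweenness of each node: N:5/2, O:11/6, P:0, Q:6, R:9/2, S:5/6, T:10/3, U:0.
Q has the largest value, 6, making it the main broker — the node through which the most shortest paths run.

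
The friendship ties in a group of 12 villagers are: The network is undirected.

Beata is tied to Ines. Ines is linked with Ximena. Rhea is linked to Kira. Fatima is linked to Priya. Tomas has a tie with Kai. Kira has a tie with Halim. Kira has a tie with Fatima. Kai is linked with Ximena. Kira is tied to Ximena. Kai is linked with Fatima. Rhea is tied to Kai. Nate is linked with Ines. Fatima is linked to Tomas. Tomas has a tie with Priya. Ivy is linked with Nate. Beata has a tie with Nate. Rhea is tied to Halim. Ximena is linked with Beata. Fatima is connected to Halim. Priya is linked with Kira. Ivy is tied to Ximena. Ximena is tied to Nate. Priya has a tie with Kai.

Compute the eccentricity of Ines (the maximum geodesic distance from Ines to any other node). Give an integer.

Distances from Ines: Beata:1, Fatima:3, Halim:3, Ivy:2, Kai:2, Kira:2, Nate:1, Priya:3, Rhea:3, Tomas:3, Ximena:1.
The largest is 3 (to Fatima, Halim, Rhea, Priya, and Tomas), so the eccentricity of Ines is 3.

3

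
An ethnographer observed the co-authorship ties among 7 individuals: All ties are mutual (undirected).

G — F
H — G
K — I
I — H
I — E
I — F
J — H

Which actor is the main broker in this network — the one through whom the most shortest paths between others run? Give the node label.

Unnormalized betweenness of each node: E:0, F:3/2, G:1, H:13/2, I:10, J:0, K:0.
I has the largest value, 10, making it the main broker — the node through which the most shortest paths run.

I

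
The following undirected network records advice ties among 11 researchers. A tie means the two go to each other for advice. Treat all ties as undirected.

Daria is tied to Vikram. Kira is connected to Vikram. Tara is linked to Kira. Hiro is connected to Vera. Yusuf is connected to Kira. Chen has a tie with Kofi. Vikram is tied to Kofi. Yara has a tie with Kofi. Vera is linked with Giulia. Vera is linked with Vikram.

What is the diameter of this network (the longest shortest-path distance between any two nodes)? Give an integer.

Eccentricity of each node (its greatest distance to any other): Chen:4, Daria:3, Giulia:4, Hiro:4, Kira:3, Kofi:3, Tara:4, Vera:3, Vikram:2, Yara:4, Yusuf:4.
The maximum eccentricity is 4, realized for instance by the pair Chen–Hiro via Chen – Kofi – Vikram – Vera – Hiro. So the diameter is 4.

4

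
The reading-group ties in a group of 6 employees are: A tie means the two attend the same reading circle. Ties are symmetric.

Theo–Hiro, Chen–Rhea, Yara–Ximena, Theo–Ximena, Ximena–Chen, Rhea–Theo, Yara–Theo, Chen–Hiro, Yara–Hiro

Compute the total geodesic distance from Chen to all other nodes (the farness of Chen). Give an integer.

7

Distances from Chen: Hiro:1, Rhea:1, Theo:2, Ximena:1, Yara:2.
Sum = 1 + 1 + 2 + 1 + 2 = 7.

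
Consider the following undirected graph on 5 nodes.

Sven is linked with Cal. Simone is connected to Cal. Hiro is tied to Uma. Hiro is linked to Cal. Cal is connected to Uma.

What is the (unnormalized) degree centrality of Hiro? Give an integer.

Hiro is directly tied to Cal and Uma. That is 2 neighbors, so the degree of Hiro is 2.

2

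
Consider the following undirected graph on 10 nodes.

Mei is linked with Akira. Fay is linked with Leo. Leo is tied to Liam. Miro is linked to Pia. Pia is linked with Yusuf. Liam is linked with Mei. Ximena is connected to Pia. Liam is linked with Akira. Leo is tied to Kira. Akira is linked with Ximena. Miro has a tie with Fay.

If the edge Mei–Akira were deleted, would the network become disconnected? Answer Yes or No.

Even without that edge, Mei still reaches Akira via Mei – Liam – Akira, so the network stays connected. Not a bridge.

No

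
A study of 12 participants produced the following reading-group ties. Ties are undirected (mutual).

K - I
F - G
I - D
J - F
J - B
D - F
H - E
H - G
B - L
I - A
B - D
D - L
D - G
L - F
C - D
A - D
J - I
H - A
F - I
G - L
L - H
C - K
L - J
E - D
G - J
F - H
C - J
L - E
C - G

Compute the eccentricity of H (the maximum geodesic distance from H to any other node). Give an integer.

3

Distances from H: A:1, B:2, C:2, D:2, E:1, F:1, G:1, I:2, J:2, K:3, L:1.
The largest is 3 (to K), so the eccentricity of H is 3.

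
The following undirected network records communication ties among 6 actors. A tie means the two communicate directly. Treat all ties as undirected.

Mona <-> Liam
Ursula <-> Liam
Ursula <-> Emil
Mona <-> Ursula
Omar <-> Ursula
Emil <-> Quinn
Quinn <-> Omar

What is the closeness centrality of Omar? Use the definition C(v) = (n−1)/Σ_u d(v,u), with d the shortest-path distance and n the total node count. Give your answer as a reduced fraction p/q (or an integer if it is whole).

Distances from Omar: Emil:2, Liam:2, Mona:2, Quinn:1, Ursula:1. Sum = 8.
n = 6, so closeness = 5/8.

5/8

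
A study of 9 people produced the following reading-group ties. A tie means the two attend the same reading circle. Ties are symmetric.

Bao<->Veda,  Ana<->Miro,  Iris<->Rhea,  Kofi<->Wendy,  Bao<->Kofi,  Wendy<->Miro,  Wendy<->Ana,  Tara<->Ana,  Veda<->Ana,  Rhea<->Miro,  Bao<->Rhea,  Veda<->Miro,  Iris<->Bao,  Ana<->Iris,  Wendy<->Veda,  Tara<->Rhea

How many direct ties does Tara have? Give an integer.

2

Tara is directly tied to Ana and Rhea. That is 2 neighbors, so the degree of Tara is 2.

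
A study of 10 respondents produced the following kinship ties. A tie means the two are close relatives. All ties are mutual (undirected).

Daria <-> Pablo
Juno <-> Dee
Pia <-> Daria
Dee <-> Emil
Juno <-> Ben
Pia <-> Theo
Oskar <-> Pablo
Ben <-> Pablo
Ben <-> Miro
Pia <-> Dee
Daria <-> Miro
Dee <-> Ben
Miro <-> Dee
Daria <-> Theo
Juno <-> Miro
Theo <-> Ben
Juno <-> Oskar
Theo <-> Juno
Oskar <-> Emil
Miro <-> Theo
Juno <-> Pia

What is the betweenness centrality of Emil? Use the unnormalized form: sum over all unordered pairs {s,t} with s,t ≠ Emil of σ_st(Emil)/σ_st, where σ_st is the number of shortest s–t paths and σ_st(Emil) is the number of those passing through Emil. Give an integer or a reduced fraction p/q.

1/2

Pairs whose geodesics pass through Emil — Dee–Oskar: 1/2.
All other pairs contribute 0.
Summing the contributions gives betweenness(Emil) = 1/2.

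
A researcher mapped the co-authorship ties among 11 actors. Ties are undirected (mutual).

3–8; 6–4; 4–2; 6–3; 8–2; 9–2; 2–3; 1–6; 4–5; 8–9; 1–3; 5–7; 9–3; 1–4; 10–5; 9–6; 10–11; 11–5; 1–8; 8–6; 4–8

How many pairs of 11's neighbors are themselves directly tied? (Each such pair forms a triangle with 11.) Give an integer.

11's neighbors: 5 and 10.
Neighbor pairs that are themselves tied: 11–5–10. Each forms one triangle with 11, for 1 in total.

1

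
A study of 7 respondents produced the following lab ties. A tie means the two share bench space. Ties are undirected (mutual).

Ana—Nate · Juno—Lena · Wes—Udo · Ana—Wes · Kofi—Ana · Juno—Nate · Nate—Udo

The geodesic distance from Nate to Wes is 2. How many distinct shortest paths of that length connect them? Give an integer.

The shortest distance is 2. The length-2 paths are: Nate–Ana–Wes; Nate–Udo–Wes.
That gives 2 distinct shortest paths.

2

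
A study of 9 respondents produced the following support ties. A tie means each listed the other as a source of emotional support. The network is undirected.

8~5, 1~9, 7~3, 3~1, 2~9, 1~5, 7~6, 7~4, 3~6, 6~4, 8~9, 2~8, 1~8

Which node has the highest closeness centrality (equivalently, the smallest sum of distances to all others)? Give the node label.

Farness (sum of distances to all others) for each node — 1:13, 2:22, 3:14, 4:24, 5:18, 6:18, 7:18, 8:16, 9:17.
The smallest farness is 13, for 1, so 1 has the highest closeness.

1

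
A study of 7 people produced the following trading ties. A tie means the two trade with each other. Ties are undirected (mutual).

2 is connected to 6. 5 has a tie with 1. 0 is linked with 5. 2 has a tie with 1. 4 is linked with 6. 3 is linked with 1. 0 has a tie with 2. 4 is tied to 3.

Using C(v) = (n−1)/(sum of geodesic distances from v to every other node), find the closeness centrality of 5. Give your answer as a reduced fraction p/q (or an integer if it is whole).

Distances from 5: 0:1, 1:1, 2:2, 3:2, 4:3, 6:3. Sum = 12.
n = 7, so closeness = 6/12 = 1/2.

1/2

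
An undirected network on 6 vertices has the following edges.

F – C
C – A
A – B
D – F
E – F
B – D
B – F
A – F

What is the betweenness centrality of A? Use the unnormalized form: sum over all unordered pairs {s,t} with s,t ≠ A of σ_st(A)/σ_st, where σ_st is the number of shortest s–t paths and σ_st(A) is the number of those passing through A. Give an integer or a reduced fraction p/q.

Pairs whose geodesics pass through A — C–B: 1/2.
All other pairs contribute 0.
Summing the contributions gives betweenness(A) = 1/2.

1/2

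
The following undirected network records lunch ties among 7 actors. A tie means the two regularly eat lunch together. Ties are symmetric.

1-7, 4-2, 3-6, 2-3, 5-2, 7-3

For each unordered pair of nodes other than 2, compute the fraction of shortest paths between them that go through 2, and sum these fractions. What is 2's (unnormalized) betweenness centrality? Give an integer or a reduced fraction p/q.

Pairs whose geodesics pass through 2 — 5–6: 1; 5–3: 1; 5–1: 1; 5–7: 1; 5–4: 1; 6–4: 1; 3–4: 1; 1–4: 1; 7–4: 1.
All other pairs contribute 0.
Summing the contributions gives betweenness(2) = 9.

9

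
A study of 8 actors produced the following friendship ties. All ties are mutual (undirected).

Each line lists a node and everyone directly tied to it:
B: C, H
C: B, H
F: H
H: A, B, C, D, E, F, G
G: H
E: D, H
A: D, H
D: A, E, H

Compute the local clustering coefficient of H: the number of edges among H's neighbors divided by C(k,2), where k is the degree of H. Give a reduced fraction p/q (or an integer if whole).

H's neighbors: A, B, C, D, E, F, and G (k = 7).
Possible neighbor pairs: C(7,2) = 21. Edges among them: A–D, B–C, D–E → e = 3.
Clustering(H) = 3/21 = 1/7.

1/7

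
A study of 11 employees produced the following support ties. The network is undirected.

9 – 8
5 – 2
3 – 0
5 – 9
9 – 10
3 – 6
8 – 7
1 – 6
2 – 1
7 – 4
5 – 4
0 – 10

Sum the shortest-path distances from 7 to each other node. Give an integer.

Distances from 7: 0:4, 1:4, 2:3, 3:5, 4:1, 5:2, 6:5, 8:1, 9:2, 10:3.
Sum = 4 + 4 + 3 + 5 + 1 + 2 + 5 + 1 + 2 + 3 = 30.

30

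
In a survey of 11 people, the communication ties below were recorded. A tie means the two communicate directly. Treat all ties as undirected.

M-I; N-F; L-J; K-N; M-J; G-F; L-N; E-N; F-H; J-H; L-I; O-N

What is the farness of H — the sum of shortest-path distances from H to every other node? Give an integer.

Distances from H: E:3, F:1, G:2, I:3, J:1, K:3, L:2, M:2, N:2, O:3.
Sum = 3 + 1 + 2 + 3 + 1 + 3 + 2 + 2 + 2 + 3 = 22.

22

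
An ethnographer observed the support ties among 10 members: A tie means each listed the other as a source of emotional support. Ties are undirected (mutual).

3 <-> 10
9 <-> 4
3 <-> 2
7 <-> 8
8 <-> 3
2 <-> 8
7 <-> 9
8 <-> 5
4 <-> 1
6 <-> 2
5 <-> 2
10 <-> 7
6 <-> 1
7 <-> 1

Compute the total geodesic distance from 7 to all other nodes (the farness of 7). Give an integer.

Distances from 7: 1:1, 2:2, 3:2, 4:2, 5:2, 6:2, 8:1, 9:1, 10:1.
Sum = 1 + 2 + 2 + 2 + 2 + 2 + 1 + 1 + 1 = 14.

14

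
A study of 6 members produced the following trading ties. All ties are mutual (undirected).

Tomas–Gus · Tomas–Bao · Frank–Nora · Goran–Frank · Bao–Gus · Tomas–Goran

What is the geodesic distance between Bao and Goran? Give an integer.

2

One shortest route is Bao – Tomas – Goran, which uses 2 edges, and Bao and Goran are not directly tied, so nothing shorter exists. So d(Bao,Goran) = 2.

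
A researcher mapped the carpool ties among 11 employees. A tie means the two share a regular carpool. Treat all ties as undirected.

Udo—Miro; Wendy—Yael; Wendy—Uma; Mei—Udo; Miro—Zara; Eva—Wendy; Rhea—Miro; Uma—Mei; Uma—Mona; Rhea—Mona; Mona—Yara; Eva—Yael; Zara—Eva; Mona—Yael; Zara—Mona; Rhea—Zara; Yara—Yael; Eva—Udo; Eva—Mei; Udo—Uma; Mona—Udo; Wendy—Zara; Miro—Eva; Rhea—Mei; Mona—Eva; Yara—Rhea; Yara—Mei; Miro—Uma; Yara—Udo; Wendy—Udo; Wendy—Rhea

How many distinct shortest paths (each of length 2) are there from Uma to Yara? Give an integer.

The shortest distance is 2. The length-2 paths are: Uma–Mei–Yara; Uma–Mona–Yara; Uma–Udo–Yara.
That gives 3 distinct shortest paths.

3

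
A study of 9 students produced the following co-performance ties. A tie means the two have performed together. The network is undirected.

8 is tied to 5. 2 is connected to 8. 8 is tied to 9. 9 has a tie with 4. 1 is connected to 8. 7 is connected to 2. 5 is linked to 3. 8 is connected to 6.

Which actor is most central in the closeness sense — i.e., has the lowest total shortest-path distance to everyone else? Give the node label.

Farness (sum of distances to all others) for each node — 1:18, 2:16, 3:23, 4:23, 5:16, 6:18, 7:23, 8:11, 9:16.
The smallest farness is 11, for 8, so 8 has the highest closeness.

8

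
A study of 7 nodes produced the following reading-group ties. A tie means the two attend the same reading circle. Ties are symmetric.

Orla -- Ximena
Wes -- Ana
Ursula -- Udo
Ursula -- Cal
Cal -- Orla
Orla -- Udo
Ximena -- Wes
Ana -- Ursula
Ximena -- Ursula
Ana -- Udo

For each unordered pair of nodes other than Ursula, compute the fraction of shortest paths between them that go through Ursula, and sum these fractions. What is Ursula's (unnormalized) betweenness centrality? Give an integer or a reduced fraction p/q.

Pairs whose geodesics pass through Ursula — Ana–Cal: 1; Ana–Ximena: 1/2; Udo–Cal: 1/2; Udo–Ximena: 1/2; Cal–Ximena: 1/2; Cal–Wes: 2/3.
All other pairs contribute 0.
Summing the contributions gives betweenness(Ursula) = 11/3.

11/3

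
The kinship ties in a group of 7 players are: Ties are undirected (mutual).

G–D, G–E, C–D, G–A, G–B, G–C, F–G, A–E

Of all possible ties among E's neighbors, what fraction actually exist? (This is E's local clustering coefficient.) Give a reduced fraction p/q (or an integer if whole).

E's neighbors: A and G (k = 2).
Possible neighbor pairs: C(2,2) = 1. Edges among them: A–G → e = 1.
Clustering(E) = 1/1.

1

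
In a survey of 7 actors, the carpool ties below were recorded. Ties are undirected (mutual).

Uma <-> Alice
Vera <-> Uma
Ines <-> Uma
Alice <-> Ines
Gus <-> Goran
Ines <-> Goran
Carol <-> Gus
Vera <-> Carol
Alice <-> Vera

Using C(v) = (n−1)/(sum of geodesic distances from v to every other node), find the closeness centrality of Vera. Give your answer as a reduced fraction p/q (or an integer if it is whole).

3/5

Distances from Vera: Alice:1, Carol:1, Goran:3, Gus:2, Ines:2, Uma:1. Sum = 10.
n = 7, so closeness = 6/10 = 3/5.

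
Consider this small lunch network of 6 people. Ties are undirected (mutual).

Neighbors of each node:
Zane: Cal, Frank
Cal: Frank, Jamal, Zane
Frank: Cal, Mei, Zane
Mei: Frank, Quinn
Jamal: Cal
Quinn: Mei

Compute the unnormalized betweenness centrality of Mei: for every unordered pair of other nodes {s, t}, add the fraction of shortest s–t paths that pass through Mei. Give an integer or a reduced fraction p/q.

Pairs whose geodesics pass through Mei — Zane–Quinn: 1; Frank–Quinn: 1; Cal–Quinn: 1; Jamal–Quinn: 1.
All other pairs contribute 0.
Summing the contributions gives betweenness(Mei) = 4.

4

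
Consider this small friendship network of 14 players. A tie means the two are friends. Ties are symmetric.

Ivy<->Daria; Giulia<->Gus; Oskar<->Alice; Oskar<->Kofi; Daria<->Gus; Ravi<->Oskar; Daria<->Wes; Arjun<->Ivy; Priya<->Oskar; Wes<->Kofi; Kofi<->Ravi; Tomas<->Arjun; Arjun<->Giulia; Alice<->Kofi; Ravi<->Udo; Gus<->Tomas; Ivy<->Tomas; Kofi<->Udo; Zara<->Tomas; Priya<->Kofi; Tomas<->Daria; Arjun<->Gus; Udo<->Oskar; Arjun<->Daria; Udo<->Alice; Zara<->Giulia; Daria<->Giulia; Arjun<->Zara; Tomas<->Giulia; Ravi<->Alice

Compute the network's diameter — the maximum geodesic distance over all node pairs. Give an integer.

5

Eccentricity of each node (its greatest distance to any other): Alice:5, Arjun:4, Daria:3, Giulia:4, Gus:4, Ivy:4, Kofi:4, Oskar:5, Priya:5, Ravi:5, Tomas:4, Udo:5, Wes:3, Zara:5.
The maximum eccentricity is 5, realized for instance by the pair Zara–Oskar via Zara – Arjun – Daria – Wes – Kofi – Oskar. So the diameter is 5.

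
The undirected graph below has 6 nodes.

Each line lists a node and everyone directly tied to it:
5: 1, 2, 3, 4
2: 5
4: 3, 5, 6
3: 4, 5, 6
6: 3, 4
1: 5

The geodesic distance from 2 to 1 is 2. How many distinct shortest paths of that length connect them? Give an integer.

The shortest distance is 2, and the only length-2 path is 2–5–1. So there is exactly 1 shortest path.

1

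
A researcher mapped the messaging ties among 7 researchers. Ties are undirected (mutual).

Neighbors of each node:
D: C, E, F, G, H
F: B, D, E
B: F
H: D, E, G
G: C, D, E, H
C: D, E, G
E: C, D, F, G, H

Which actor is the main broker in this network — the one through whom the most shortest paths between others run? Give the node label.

Unnormalized betweenness of each node: B:0, C:0, D:10/3, E:10/3, F:5, G:1/3, H:0.
F has the largest value, 5, making it the main broker — the node through which the most shortest paths run.

F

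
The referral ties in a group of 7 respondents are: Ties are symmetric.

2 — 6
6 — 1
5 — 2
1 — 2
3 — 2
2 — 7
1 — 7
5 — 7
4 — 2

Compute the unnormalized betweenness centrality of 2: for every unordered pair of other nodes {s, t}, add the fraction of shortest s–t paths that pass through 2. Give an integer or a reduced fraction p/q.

11

Pairs whose geodesics pass through 2 — 5–3: 1; 5–6: 1; 5–1: 1/2; 5–4: 1; 3–6: 1; 3–1: 1; 3–7: 1; 3–4: 1; 6–7: 1/2; 6–4: 1; 1–4: 1; 7–4: 1.
All other pairs contribute 0.
Summing the contributions gives betweenness(2) = 11.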